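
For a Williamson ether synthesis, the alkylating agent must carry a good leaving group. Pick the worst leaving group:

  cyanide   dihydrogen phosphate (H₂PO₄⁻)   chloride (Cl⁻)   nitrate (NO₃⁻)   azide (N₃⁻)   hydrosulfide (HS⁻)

The more stable X⁻ (or X) is on its own — i.e. the weaker a base it is — the better a leaving group it makes.
chloride (Cl⁻): pKₐ(HCl) ≈ -7
nitrate (NO₃⁻): pKₐ(HNO₃) ≈ -1.3
dihydrogen phosphate (H₂PO₄⁻): pKₐ(H₃PO₄) ≈ 2.1
azide (N₃⁻): pKₐ(HN₃) ≈ 4.7
hydrosulfide (HS⁻): pKₐ(H₂S) ≈ 7
cyanide: pKₐ(HCN) ≈ 9.2

cyanide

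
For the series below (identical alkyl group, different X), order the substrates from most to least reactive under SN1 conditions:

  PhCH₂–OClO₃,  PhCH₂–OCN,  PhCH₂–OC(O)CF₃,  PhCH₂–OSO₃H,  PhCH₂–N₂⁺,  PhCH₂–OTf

With the same alkyl group throughout, only the leaving group differentiates the rates.
Leaving-group ability tracks the stability of the departed species; conjugate-acid pKₐ is the usual yardstick (lower pKₐ → better LG).
PhCH₂–N₂⁺ loses N₂: no meaningful conjugate acid; N₂ departs as an exceptionally stable neutral molecule
PhCH₂–OTf loses OTf⁻: pKₐ(CF₃SO₃H (triflic acid)) ≈ -14
PhCH₂–OClO₃ loses ClO₄⁻: pKₐ(HClO₄) ≈ -10
PhCH₂–OSO₃H loses HSO₄⁻: pKₐ(H₂SO₄) ≈ -3
PhCH₂–OC(O)CF₃ loses CF₃COO⁻: pKₐ(CF₃COOH) ≈ 0.2
PhCH₂–OCN loses NCO⁻: pKₐ(HOCN) ≈ 3.5

PhCH₂–N₂⁺ > PhCH₂–OTf > PhCH₂–OClO₃ > PhCH₂–OSO₃H > PhCH₂–OC(O)CF₃ > PhCH₂–OCN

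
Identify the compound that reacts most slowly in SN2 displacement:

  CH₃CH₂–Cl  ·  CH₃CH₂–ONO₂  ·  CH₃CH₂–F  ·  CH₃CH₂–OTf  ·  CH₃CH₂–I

Same R in every case — rank the leaving groups.
Leaving-group ability tracks the stability of the departed species; conjugate-acid pKₐ is the usual yardstick (lower pKₐ → better LG).
CH₃CH₂–OTf loses OTf⁻: pKₐ(CF₃SO₃H (triflic acid)) ≈ -14
CH₃CH₂–I loses I⁻: pKₐ(HI) ≈ -10
CH₃CH₂–Cl loses Cl⁻: pKₐ(HCl) ≈ -7
CH₃CH₂–ONO₂ loses NO₃⁻: pKₐ(HNO₃) ≈ -1.3
CH₃CH₂–F loses F⁻: pKₐ(HF) ≈ 3.2

CH₃CH₂–F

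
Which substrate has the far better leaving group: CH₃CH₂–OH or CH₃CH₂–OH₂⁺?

CH₃CH₂–OH₂⁺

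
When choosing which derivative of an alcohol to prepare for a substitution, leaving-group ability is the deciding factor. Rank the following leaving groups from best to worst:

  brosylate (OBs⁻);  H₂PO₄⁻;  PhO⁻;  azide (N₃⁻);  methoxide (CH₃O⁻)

The more stable X⁻ (or X) is on its own — i.e. the weaker a base it is — the better a leaving group it makes.
brosylate (OBs⁻): pKₐ(p-BrC₆H₄SO₃H) ≈ -2.8 — arenesulfonate with a p-bromo substituent
H₂PO₄⁻: pKₐ(H₃PO₄) ≈ 2.1
azide (N₃⁻): pKₐ(HN₃) ≈ 4.7 — linear, resonance-stabilised
PhO⁻: pKₐ(C₆H₅OH (phenol)) ≈ 10 — resonance into the ring helps, but still a poor LG
methoxide (CH₃O⁻): pKₐ(CH₃OH) ≈ 15.5 — strong base; alkoxides do not leave unassisted

brosylate (OBs⁻) > H₂PO₄⁻ > azide (N₃⁻) > PhO⁻ > methoxide (CH₃O⁻)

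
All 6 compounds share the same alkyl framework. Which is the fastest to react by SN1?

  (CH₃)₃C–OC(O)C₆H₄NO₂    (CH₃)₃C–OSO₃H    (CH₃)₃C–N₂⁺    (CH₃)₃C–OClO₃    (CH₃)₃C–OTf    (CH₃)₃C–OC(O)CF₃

(CH₃)₃C–N₂⁺

With the same alkyl group throughout, only the leaving group differentiates the rates.
Leaving-group ability tracks the stability of the departed species; conjugate-acid pKₐ is the usual yardstick (lower pKₐ → better LG).
(CH₃)₃C–N₂⁺ loses N₂: no meaningful conjugate acid; N₂ departs as an exceptionally stable neutral molecule
(CH₃)₃C–OTf loses OTf⁻: pKₐ(CF₃SO₃H (triflic acid)) ≈ -14
(CH₃)₃C–OClO₃ loses ClO₄⁻: pKₐ(HClO₄) ≈ -10
(CH₃)₃C–OSO₃H loses HSO₄⁻: pKₐ(H₂SO₄) ≈ -3
(CH₃)₃C–OC(O)CF₃ loses CF₃COO⁻: pKₐ(CF₃COOH) ≈ 0.2
(CH₃)₃C–OC(O)C₆H₄NO₂ loses p-O₂N–C₆H₄–COO⁻: pKₐ(p-nitrobenzoic acid) ≈ 3.4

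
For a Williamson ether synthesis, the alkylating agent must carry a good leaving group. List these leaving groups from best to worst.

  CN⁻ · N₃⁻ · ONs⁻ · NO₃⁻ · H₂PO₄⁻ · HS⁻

ONs⁻ > NO₃⁻ > H₂PO₄⁻ > N₃⁻ > HS⁻ > CN⁻

Rank by basicity of the departing species: weakest base leaves most easily.
ONs⁻: pKₐ(p-O₂NC₆H₄SO₃H) ≈ -3.5
NO₃⁻: pKₐ(HNO₃) ≈ -1.3
H₂PO₄⁻: pKₐ(H₃PO₄) ≈ 2.1
N₃⁻: pKₐ(HN₃) ≈ 4.7
HS⁻: pKₐ(H₂S) ≈ 7
CN⁻: pKₐ(HCN) ≈ 9.2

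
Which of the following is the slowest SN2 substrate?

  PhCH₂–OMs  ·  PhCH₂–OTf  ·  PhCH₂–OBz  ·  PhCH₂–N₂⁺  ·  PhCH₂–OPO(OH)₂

The skeletons are identical, so relative rate is governed entirely by leaving-group ability.
A good leaving group is a weak base: the lower the pKₐ of its conjugate acid, the more readily it departs.
PhCH₂–N₂⁺ loses N₂: no meaningful conjugate acid; N₂ departs as an exceptionally stable neutral molecule
PhCH₂–OTf loses OTf⁻: pKₐ(CF₃SO₃H (triflic acid)) ≈ -14
PhCH₂–OMs loses OMs⁻: pKₐ(CH₃SO₃H (MsOH)) ≈ -1.9
PhCH₂–OPO(OH)₂ loses H₂PO₄⁻: pKₐ(H₃PO₄) ≈ 2.1
PhCH₂–OBz loses PhCOO⁻: pKₐ(C₆H₅COOH) ≈ 4.2

PhCH₂–OBz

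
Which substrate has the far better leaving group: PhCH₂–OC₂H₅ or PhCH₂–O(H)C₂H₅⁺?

From PhCH₂–OC₂H₅ the departing group would be CH₃CH₂O⁻ (pKₐ(CH₃CH₂OH) ≈ 16). Strong base; alkoxides do not leave unassisted.
From PhCH₂–O(H)C₂H₅⁺ the leaving group is R'OH (pKₐ(R'OH₂⁺) ≈ -2.4). Neutral; leaves from a protonated ether (an oxonium ion, R–O(H)R'⁺).
(In practice PhCH₂–O(H)C₂H₅⁺ is made from PhCH₂–OC₂H₅ by protonation with concentrated HBr, allowing neutral ethanol, rather than ethoxide, to depart.)

PhCH₂–O(H)C₂H₅⁺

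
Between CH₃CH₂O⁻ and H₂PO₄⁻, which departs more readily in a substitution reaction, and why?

H₂PO₄⁻ is the better leaving group.
pKₐ(H₃PO₄) ≈ 2.1 versus pKₐ(CH₃CH₂OH) ≈ 16: H₂PO₄⁻ is the much weaker base.
Moderate base; biological leaving group after further activation.

H₂PO₄⁻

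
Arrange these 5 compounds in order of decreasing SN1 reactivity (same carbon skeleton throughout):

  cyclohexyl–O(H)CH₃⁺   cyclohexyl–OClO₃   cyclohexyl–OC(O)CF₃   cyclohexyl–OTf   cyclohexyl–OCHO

Same R in every case — rank the leaving groups.
Leaving-group ability tracks the stability of the departed species; conjugate-acid pKₐ is the usual yardstick (lower pKₐ → better LG).
cyclohexyl–OTf loses OTf⁻: pKₐ(CF₃SO₃H (triflic acid)) ≈ -14
cyclohexyl–OClO₃ loses ClO₄⁻: pKₐ(HClO₄) ≈ -10
cyclohexyl–O(H)CH₃⁺ loses R'OH: pKₐ(R'OH₂⁺) ≈ -2.4
cyclohexyl–OC(O)CF₃ loses CF₃COO⁻: pKₐ(CF₃COOH) ≈ 0.2
cyclohexyl–OCHO loses HCOO⁻: pKₐ(HCOOH) ≈ 3.8

cyclohexyl–OTf > cyclohexyl–OClO₃ > cyclohexyl–O(H)CH₃⁺ > cyclohexyl–OC(O)CF₃ > cyclohexyl–OCHO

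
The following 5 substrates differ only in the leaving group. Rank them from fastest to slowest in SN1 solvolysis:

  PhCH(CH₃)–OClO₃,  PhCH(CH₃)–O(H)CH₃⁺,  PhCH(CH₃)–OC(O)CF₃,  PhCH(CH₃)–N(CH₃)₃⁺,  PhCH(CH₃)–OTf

PhCH(CH₃)–OTf > PhCH(CH₃)–OClO₃ > PhCH(CH₃)–O(H)CH₃⁺ > PhCH(CH₃)–OC(O)CF₃ > PhCH(CH₃)–N(CH₃)₃⁺

Same R in every case — rank the leaving groups.
Leaving-group ability tracks the stability of the departed species; conjugate-acid pKₐ is the usual yardstick (lower pKₐ → better LG).
PhCH(CH₃)–OTf loses OTf⁻: pKₐ(CF₃SO₃H (triflic acid)) ≈ -14
PhCH(CH₃)–OClO₃ loses ClO₄⁻: pKₐ(HClO₄) ≈ -10
PhCH(CH₃)–O(H)CH₃⁺ loses R'OH: pKₐ(R'OH₂⁺) ≈ -2.4
PhCH(CH₃)–OC(O)CF₃ loses CF₃COO⁻: pKₐ(CF₃COOH) ≈ 0.2
PhCH(CH₃)–N(CH₃)₃⁺ loses NR'₃: pKₐ(R'₃NH⁺) ≈ 10.7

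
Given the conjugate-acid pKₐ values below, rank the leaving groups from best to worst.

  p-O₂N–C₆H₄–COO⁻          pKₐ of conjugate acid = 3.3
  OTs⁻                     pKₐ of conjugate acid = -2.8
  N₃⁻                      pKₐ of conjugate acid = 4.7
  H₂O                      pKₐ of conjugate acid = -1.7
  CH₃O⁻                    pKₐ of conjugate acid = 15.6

OTs⁻ > H₂O > p-O₂N–C₆H₄–COO⁻ > N₃⁻ > CH₃O⁻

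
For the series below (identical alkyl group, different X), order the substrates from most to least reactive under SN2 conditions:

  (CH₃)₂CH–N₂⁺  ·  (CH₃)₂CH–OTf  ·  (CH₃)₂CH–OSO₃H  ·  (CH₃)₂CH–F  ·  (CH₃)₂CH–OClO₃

Same R in every case — rank the leaving groups.
Leaving-group ability tracks the stability of the departed species; conjugate-acid pKₐ is the usual yardstick (lower pKₐ → better LG).
(CH₃)₂CH–N₂⁺ loses N₂: no meaningful conjugate acid; N₂ departs as an exceptionally stable neutral molecule
(CH₃)₂CH–OTf loses OTf⁻: pKₐ(CF₃SO₃H (triflic acid)) ≈ -14
(CH₃)₂CH–OClO₃ loses ClO₄⁻: pKₐ(HClO₄) ≈ -10
(CH₃)₂CH–OSO₃H loses HSO₄⁻: pKₐ(H₂SO₄) ≈ -3
(CH₃)₂CH–F loses F⁻: pKₐ(HF) ≈ 3.2

(CH₃)₂CH–N₂⁺ > (CH₃)₂CH–OTf > (CH₃)₂CH–OClO₃ > (CH₃)₂CH–OSO₃H > (CH₃)₂CH–F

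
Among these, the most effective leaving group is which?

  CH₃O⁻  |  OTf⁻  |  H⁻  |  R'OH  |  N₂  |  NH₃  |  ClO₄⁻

N₂

Leaving-group ability tracks the stability of the departed species; conjugate-acid pKₐ is the usual yardstick (lower pKₐ → better LG).
N₂: no meaningful conjugate acid; N₂ departs as an exceptionally stable neutral molecule
OTf⁻: pKₐ(CF₃SO₃H (triflic acid)) ≈ -14
ClO₄⁻: pKₐ(HClO₄) ≈ -10
R'OH: pKₐ(R'OH₂⁺) ≈ -2.4
NH₃: pKₐ(NH₄⁺) ≈ 9.2
CH₃O⁻: pKₐ(CH₃OH) ≈ 15.5
H⁻: pKₐ(H₂) ≈ 36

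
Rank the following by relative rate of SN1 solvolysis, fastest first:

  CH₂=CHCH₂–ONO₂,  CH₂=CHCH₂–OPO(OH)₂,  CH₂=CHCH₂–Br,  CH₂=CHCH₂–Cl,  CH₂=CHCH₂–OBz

CH₂=CHCH₂–Br > CH₂=CHCH₂–Cl > CH₂=CHCH₂–ONO₂ > CH₂=CHCH₂–OPO(OH)₂ > CH₂=CHCH₂–OBz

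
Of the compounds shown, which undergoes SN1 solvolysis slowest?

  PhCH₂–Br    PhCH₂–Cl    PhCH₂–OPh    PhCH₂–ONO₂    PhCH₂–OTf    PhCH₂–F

With the same alkyl group throughout, only the leaving group differentiates the rates.
Rank by basicity of the departing species: weakest base leaves most easily.
PhCH₂–OTf loses OTf⁻: pKₐ(CF₃SO₃H (triflic acid)) ≈ -14
PhCH₂–Br loses Br⁻: pKₐ(HBr) ≈ -9
PhCH₂–Cl loses Cl⁻: pKₐ(HCl) ≈ -7
PhCH₂–ONO₂ loses NO₃⁻: pKₐ(HNO₃) ≈ -1.3
PhCH₂–F loses F⁻: pKₐ(HF) ≈ 3.2
PhCH₂–OPh loses PhO⁻: pKₐ(C₆H₅OH (phenol)) ≈ 10

PhCH₂–OPh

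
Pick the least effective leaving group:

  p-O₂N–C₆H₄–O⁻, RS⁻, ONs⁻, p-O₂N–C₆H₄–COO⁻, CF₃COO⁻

ONs⁻: pKₐ(p-O₂NC₆H₄SO₃H) ≈ -3.5
CF₃COO⁻: pKₐ(CF₃COOH) ≈ 0.2
p-O₂N–C₆H₄–COO⁻: pKₐ(p-nitrobenzoic acid) ≈ 3.4
p-O₂N–C₆H₄–O⁻: pKₐ(p-nitrophenol) ≈ 7.2
RS⁻: pKₐ(RSH (a thiol)) ≈ 10.5

RS⁻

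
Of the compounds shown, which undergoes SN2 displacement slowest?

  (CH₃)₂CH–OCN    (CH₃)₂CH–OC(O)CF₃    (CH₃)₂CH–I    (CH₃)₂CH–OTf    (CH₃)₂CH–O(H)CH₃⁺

With the same alkyl group throughout, only the leaving group differentiates the rates.
The more stable X⁻ (or X) is on its own — i.e. the weaker a base it is — the better a leaving group it makes.
(CH₃)₂CH–OTf loses OTf⁻: pKₐ(CF₃SO₃H (triflic acid)) ≈ -14
(CH₃)₂CH–I loses I⁻: pKₐ(HI) ≈ -10
(CH₃)₂CH–O(H)CH₃⁺ loses R'OH: pKₐ(R'OH₂⁺) ≈ -2.4
(CH₃)₂CH–OC(O)CF₃ loses CF₃COO⁻: pKₐ(CF₃COOH) ≈ 0.2
(CH₃)₂CH–OCN loses NCO⁻: pKₐ(HOCN) ≈ 3.5

(CH₃)₂CH–OCN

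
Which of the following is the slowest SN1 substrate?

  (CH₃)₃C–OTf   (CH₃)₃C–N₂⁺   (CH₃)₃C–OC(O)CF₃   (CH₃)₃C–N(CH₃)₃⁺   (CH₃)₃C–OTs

(CH₃)₃C–N(CH₃)₃⁺

Identical carbon frameworks mean the comparison reduces to leaving-group quality.
Leaving-group ability tracks the stability of the departed species; conjugate-acid pKₐ is the usual yardstick (lower pKₐ → better LG).
(CH₃)₃C–N₂⁺ loses N₂: no meaningful conjugate acid; N₂ departs as an exceptionally stable neutral molecule
(CH₃)₃C–OTf loses OTf⁻: pKₐ(CF₃SO₃H (triflic acid)) ≈ -14
(CH₃)₃C–OTs loses OTs⁻: pKₐ(p-CH₃C₆H₄SO₃H (TsOH)) ≈ -2.8
(CH₃)₃C–OC(O)CF₃ loses CF₃COO⁻: pKₐ(CF₃COOH) ≈ 0.2
(CH₃)₃C–N(CH₃)₃⁺ loses NR'₃: pKₐ(R'₃NH⁺) ≈ 10.7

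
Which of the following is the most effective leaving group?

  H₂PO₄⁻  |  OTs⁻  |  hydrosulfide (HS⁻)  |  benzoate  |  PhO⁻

OTs⁻

A good leaving group is a weak base: the lower the pKₐ of its conjugate acid, the more readily it departs.
OTs⁻: pKₐ(p-CH₃C₆H₄SO₃H (TsOH)) ≈ -2.8
H₂PO₄⁻: pKₐ(H₃PO₄) ≈ 2.1
benzoate: pKₐ(C₆H₅COOH) ≈ 4.2
hydrosulfide (HS⁻): pKₐ(H₂S) ≈ 7
PhO⁻: pKₐ(C₆H₅OH (phenol)) ≈ 10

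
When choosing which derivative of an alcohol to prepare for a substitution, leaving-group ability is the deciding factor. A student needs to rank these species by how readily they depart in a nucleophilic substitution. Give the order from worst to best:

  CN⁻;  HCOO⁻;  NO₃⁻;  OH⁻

A good leaving group is a weak base: the lower the pKₐ of its conjugate acid, the more readily it departs.
NO₃⁻: pKₐ(HNO₃) ≈ -1.3
HCOO⁻: pKₐ(HCOOH) ≈ 3.8
CN⁻: pKₐ(HCN) ≈ 9.2
OH⁻: pKₐ(H₂O) ≈ 15.7
Reversing gives the worst-to-best order requested.

OH⁻ < CN⁻ < HCOO⁻ < NO₃⁻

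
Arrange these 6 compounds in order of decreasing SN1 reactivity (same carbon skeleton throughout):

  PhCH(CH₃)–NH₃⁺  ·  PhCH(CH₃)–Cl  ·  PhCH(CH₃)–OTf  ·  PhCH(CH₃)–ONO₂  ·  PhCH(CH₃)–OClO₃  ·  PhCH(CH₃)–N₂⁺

PhCH(CH₃)–N₂⁺ > PhCH(CH₃)–OTf > PhCH(CH₃)–OClO₃ > PhCH(CH₃)–Cl > PhCH(CH₃)–ONO₂ > PhCH(CH₃)–NH₃⁺

Same R in every case — rank the leaving groups.
Leaving-group ability tracks the stability of the departed species; conjugate-acid pKₐ is the usual yardstick (lower pKₐ → better LG).
PhCH(CH₃)–N₂⁺ loses N₂: no meaningful conjugate acid; N₂ departs as an exceptionally stable neutral molecule
PhCH(CH₃)–OTf loses OTf⁻: pKₐ(CF₃SO₃H (triflic acid)) ≈ -14
PhCH(CH₃)–OClO₃ loses ClO₄⁻: pKₐ(HClO₄) ≈ -10
PhCH(CH₃)–Cl loses Cl⁻: pKₐ(HCl) ≈ -7
PhCH(CH₃)–ONO₂ loses NO₃⁻: pKₐ(HNO₃) ≈ -1.3
PhCH(CH₃)–NH₃⁺ loses NH₃: pKₐ(NH₄⁺) ≈ 9.2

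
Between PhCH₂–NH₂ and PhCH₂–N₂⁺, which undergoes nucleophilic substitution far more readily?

From PhCH₂–NH₂ the departing group would be NH₂⁻ (pKₐ(NH₃) ≈ 38). Extremely strong base; never a leaving group.
From PhCH₂–N₂⁺ the leaving group is N₂ (no meaningful conjugate acid; N₂ departs as an exceptionally stable neutral molecule).
(In practice PhCH₂–N₂⁺ is made from PhCH₂–NH₂ by diazotisation (NaNO₂ / HCl, 0 °C), generating a diazonium salt that expels N₂.)

PhCH₂–N₂⁺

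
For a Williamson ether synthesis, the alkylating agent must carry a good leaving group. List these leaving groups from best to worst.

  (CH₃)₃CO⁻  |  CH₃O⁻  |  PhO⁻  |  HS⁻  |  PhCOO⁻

A good leaving group is a weak base: the lower the pKₐ of its conjugate acid, the more readily it departs.
PhCOO⁻: pKₐ(C₆H₅COOH) ≈ 4.2 — aryl carboxylate
HS⁻: pKₐ(H₂S) ≈ 7 — larger and more polarisable than the oxygen analogue
PhO⁻: pKₐ(C₆H₅OH (phenol)) ≈ 10 — resonance into the ring helps, but still a poor LG
CH₃O⁻: pKₐ(CH₃OH) ≈ 15.5 — strong base; alkoxides do not leave unassisted
(CH₃)₃CO⁻: pKₐ(t-BuOH) ≈ 18 — bulky, strongly basic alkoxide

PhCOO⁻ > HS⁻ > PhO⁻ > CH₃O⁻ > (CH₃)₃CO⁻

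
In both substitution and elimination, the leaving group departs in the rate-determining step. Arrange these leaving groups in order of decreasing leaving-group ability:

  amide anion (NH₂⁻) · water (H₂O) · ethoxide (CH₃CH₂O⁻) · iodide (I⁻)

iodide (I⁻): pKₐ(HI) ≈ -10 — large, highly polarisable; very weak base
water (H₂O): pKₐ(H₃O⁺) ≈ -1.7 — neutral; leaves from a protonated alcohol (R–OH₂⁺)
ethoxide (CH₃CH₂O⁻): pKₐ(CH₃CH₂OH) ≈ 16 — strong base; alkoxides do not leave unassisted
amide anion (NH₂⁻): pKₐ(NH₃) ≈ 38 — extremely strong base; never a leaving group

iodide (I⁻) > water (H₂O) > ethoxide (CH₃CH₂O⁻) > amide anion (NH₂⁻)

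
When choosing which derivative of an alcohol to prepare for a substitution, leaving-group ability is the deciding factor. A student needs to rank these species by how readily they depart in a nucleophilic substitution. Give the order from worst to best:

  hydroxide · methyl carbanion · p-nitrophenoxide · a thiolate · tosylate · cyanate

Leaving-group ability tracks the stability of the departed species; conjugate-acid pKₐ is the usual yardstick (lower pKₐ → better LG).
tosylate: pKₐ(p-CH₃C₆H₄SO₃H (TsOH)) ≈ -2.8
cyanate: pKₐ(HOCN) ≈ 3.5
p-nitrophenoxide: pKₐ(p-nitrophenol) ≈ 7.2 — nitro group delocalises the charge; the classic chromogenic LG
a thiolate: pKₐ(RSH (a thiol)) ≈ 10.5
hydroxide: pKₐ(H₂O) ≈ 15.7 — strong base; essentially never leaves without prior activation
methyl carbanion: pKₐ(CH₄) ≈ 48
The question asks for worst first, so the sequence is read in increasing leaving-group ability.

methyl carbanion < hydroxide < a thiolate < p-nitrophenoxide < cyanate < tosylate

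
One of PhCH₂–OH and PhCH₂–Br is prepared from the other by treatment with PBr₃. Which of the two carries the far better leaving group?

From PhCH₂–OH the departing group would be OH⁻ (pKₐ(H₂O) ≈ 15.7). Strong base; essentially never leaves without prior activation.
From PhCH₂–Br the leaving group is Br⁻ (pKₐ(HBr) ≈ -9). Weak base; good leaving group.
Treatment with PBr₃ works by replacing the hydroxyl with bromide, making PhCH₂–Br enormously more reactive.

PhCH₂–Br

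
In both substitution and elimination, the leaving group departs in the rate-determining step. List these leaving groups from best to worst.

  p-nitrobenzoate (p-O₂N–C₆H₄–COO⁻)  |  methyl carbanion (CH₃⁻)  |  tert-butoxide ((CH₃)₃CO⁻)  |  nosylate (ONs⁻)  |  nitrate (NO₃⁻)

nosylate (ONs⁻) > nitrate (NO₃⁻) > p-nitrobenzoate (p-O₂N–C₆H₄–COO⁻) > tert-butoxide ((CH₃)₃CO⁻) > methyl carbanion (CH₃⁻)

Rank by basicity of the departing species: weakest base leaves most easily.
nosylate (ONs⁻): pKₐ(p-O₂NC₆H₄SO₃H) ≈ -3.5
nitrate (NO₃⁻): pKₐ(HNO₃) ≈ -1.3
p-nitrobenzoate (p-O₂N–C₆H₄–COO⁻): pKₐ(p-nitrobenzoic acid) ≈ 3.4
tert-butoxide ((CH₃)₃CO⁻): pKₐ(t-BuOH) ≈ 18
methyl carbanion (CH₃⁻): pKₐ(CH₄) ≈ 48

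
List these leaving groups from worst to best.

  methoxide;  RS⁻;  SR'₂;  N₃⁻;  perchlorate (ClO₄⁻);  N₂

methoxide < RS⁻ < N₃⁻ < SR'₂ < perchlorate (ClO₄⁻) < N₂

N₂: no meaningful conjugate acid; N₂ departs as an exceptionally stable neutral molecule
perchlorate (ClO₄⁻): pKₐ(HClO₄) ≈ -10
SR'₂: pKₐ(R'₂SH⁺) ≈ -7
N₃⁻: pKₐ(HN₃) ≈ 4.7
RS⁻: pKₐ(RSH (a thiol)) ≈ 10.5
methoxide: pKₐ(CH₃OH) ≈ 15.5
The question asks for worst first, so the sequence is read in increasing leaving-group ability.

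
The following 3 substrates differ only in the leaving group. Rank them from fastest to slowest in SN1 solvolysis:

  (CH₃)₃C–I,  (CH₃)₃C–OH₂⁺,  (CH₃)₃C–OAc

(CH₃)₃C–I > (CH₃)₃C–OH₂⁺ > (CH₃)₃C–OAc

Identical carbon frameworks mean the comparison reduces to leaving-group quality.
A good leaving group is a weak base: the lower the pKₐ of its conjugate acid, the more readily it departs.
(CH₃)₃C–I loses I⁻: pKₐ(HI) ≈ -10
(CH₃)₃C–OH₂⁺ loses H₂O: pKₐ(H₃O⁺) ≈ -1.7
(CH₃)₃C–OAc loses AcO⁻: pKₐ(CH₃COOH) ≈ 4.8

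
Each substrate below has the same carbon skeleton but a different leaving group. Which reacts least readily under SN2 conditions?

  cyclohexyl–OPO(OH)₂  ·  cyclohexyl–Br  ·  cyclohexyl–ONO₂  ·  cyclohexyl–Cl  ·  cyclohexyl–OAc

With the same alkyl group throughout, only the leaving group differentiates the rates.
The more stable X⁻ (or X) is on its own — i.e. the weaker a base it is — the better a leaving group it makes.
cyclohexyl–Br loses Br⁻: pKₐ(HBr) ≈ -9
cyclohexyl–Cl loses Cl⁻: pKₐ(HCl) ≈ -7
cyclohexyl–ONO₂ loses NO₃⁻: pKₐ(HNO₃) ≈ -1.3
cyclohexyl–OPO(OH)₂ loses H₂PO₄⁻: pKₐ(H₃PO₄) ≈ 2.1
cyclohexyl–OAc loses AcO⁻: pKₐ(CH₃COOH) ≈ 4.8

cyclohexyl–OAc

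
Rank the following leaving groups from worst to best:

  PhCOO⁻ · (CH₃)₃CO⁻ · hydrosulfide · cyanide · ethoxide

A good leaving group is a weak base: the lower the pKₐ of its conjugate acid, the more readily it departs.
PhCOO⁻: pKₐ(C₆H₅COOH) ≈ 4.2 — aryl carboxylate
hydrosulfide: pKₐ(H₂S) ≈ 7
cyanide: pKₐ(HCN) ≈ 9.2 — sp carbon stabilises the charge somewhat, but still a poor LG
ethoxide: pKₐ(CH₃CH₂OH) ≈ 16 — strong base; alkoxides do not leave unassisted
(CH₃)₃CO⁻: pKₐ(t-BuOH) ≈ 18
Listed from poorest to best leaving group as asked.

(CH₃)₃CO⁻ < ethoxide < cyanide < hydrosulfide < PhCOO⁻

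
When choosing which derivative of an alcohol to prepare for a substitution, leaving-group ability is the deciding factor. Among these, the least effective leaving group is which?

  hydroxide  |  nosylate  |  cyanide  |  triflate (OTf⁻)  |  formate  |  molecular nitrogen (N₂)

molecular nitrogen (N₂): no meaningful conjugate acid; N₂ departs as an exceptionally stable neutral molecule
triflate (OTf⁻): pKₐ(CF₃SO₃H (triflic acid)) ≈ -14
nosylate: pKₐ(p-O₂NC₆H₄SO₃H) ≈ -3.5
formate: pKₐ(HCOOH) ≈ 3.8
cyanide: pKₐ(HCN) ≈ 9.2
hydroxide: pKₐ(H₂O) ≈ 15.7

hydroxide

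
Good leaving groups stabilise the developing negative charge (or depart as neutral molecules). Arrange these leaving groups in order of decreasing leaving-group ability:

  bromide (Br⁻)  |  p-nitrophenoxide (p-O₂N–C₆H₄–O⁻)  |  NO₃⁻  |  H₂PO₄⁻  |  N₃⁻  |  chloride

Rank by basicity of the departing species: weakest base leaves most easily.
bromide (Br⁻): pKₐ(HBr) ≈ -9
chloride: pKₐ(HCl) ≈ -7 — moderately weak base
NO₃⁻: pKₐ(HNO₃) ≈ -1.3
H₂PO₄⁻: pKₐ(H₃PO₄) ≈ 2.1 — moderate base; biological leaving group after further activation
N₃⁻: pKₐ(HN₃) ≈ 4.7 — linear, resonance-stabilised
p-nitrophenoxide (p-O₂N–C₆H₄–O⁻): pKₐ(p-nitrophenol) ≈ 7.2 — nitro group delocalises the charge; the classic chromogenic LG

bromide (Br⁻) > chloride > NO₃⁻ > H₂PO₄⁻ > N₃⁻ > p-nitrophenoxide (p-O₂N–C₆H₄–O⁻)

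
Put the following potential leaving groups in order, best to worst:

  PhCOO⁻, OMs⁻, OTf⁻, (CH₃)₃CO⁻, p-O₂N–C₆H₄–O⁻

OTf⁻ > OMs⁻ > PhCOO⁻ > p-O₂N–C₆H₄–O⁻ > (CH₃)₃CO⁻

The more stable X⁻ (or X) is on its own — i.e. the weaker a base it is — the better a leaving group it makes.
OTf⁻: pKₐ(CF₃SO₃H (triflic acid)) ≈ -14
OMs⁻: pKₐ(CH₃SO₃H (MsOH)) ≈ -1.9
PhCOO⁻: pKₐ(C₆H₅COOH) ≈ 4.2
p-O₂N–C₆H₄–O⁻: pKₐ(p-nitrophenol) ≈ 7.2
(CH₃)₃CO⁻: pKₐ(t-BuOH) ≈ 18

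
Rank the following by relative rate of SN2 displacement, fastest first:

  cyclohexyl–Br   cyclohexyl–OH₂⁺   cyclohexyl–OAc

Identical carbon frameworks mean the comparison reduces to leaving-group quality.
The more stable X⁻ (or X) is on its own — i.e. the weaker a base it is — the better a leaving group it makes.
cyclohexyl–Br loses Br⁻: pKₐ(HBr) ≈ -9
cyclohexyl–OH₂⁺ loses H₂O: pKₐ(H₃O⁺) ≈ -1.7
cyclohexyl–OAc loses AcO⁻: pKₐ(CH₃COOH) ≈ 4.8

cyclohexyl–Br > cyclohexyl–OH₂⁺ > cyclohexyl–OAc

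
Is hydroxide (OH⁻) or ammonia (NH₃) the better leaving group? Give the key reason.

ammonia (NH₃)

ammonia (NH₃) is the better leaving group.
pKₐ(NH₄⁺) ≈ 9.2 versus pKₐ(H₂O) ≈ 15.7: ammonia (NH₃) is the much weaker base.
Neutral but moderately basic; leaves from R–NH₃⁺.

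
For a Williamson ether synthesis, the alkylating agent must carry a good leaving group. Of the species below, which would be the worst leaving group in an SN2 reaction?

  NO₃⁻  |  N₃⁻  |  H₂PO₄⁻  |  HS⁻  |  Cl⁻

Cl⁻: pKₐ(HCl) ≈ -7
NO₃⁻: pKₐ(HNO₃) ≈ -1.3
H₂PO₄⁻: pKₐ(H₃PO₄) ≈ 2.1
N₃⁻: pKₐ(HN₃) ≈ 4.7
HS⁻: pKₐ(H₂S) ≈ 7

HS⁻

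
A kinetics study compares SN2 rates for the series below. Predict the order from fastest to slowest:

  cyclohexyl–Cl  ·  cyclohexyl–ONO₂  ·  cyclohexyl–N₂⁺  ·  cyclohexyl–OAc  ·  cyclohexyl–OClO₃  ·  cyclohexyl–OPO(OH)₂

cyclohexyl–N₂⁺ > cyclohexyl–OClO₃ > cyclohexyl–Cl > cyclohexyl–ONO₂ > cyclohexyl–OPO(OH)₂ > cyclohexyl–OAc

With the same alkyl group throughout, only the leaving group differentiates the rates.
The more stable X⁻ (or X) is on its own — i.e. the weaker a base it is — the better a leaving group it makes.
cyclohexyl–N₂⁺ loses N₂: no meaningful conjugate acid; N₂ departs as an exceptionally stable neutral molecule
cyclohexyl–OClO₃ loses ClO₄⁻: pKₐ(HClO₄) ≈ -10
cyclohexyl–Cl loses Cl⁻: pKₐ(HCl) ≈ -7
cyclohexyl–ONO₂ loses NO₃⁻: pKₐ(HNO₃) ≈ -1.3
cyclohexyl–OPO(OH)₂ loses H₂PO₄⁻: pKₐ(H₃PO₄) ≈ 2.1
cyclohexyl–OAc loses AcO⁻: pKₐ(CH₃COOH) ≈ 4.8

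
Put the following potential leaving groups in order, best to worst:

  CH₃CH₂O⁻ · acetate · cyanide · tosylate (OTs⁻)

tosylate (OTs⁻) > acetate > cyanide > CH₃CH₂O⁻

Rank by basicity of the departing species: weakest base leaves most easily.
tosylate (OTs⁻): pKₐ(p-CH₃C₆H₄SO₃H (TsOH)) ≈ -2.8 — resonance-delocalised arenesulfonate
acetate: pKₐ(CH₃COOH) ≈ 4.8
cyanide: pKₐ(HCN) ≈ 9.2 — sp carbon stabilises the charge somewhat, but still a poor LG
CH₃CH₂O⁻: pKₐ(CH₃CH₂OH) ≈ 16 — strong base; alkoxides do not leave unassisted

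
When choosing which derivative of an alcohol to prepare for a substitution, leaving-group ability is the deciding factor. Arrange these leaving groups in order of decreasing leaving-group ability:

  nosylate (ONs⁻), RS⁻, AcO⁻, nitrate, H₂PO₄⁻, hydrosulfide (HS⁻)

nosylate (ONs⁻) > nitrate > H₂PO₄⁻ > AcO⁻ > hydrosulfide (HS⁻) > RS⁻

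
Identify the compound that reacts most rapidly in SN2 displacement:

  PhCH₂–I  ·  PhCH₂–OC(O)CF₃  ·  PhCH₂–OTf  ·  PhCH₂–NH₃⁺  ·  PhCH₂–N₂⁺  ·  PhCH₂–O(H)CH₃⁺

With the same alkyl group throughout, only the leaving group differentiates the rates.
Rank by basicity of the departing species: weakest base leaves most easily.
PhCH₂–N₂⁺ loses N₂: no meaningful conjugate acid; N₂ departs as an exceptionally stable neutral molecule
PhCH₂–OTf loses OTf⁻: pKₐ(CF₃SO₃H (triflic acid)) ≈ -14
PhCH₂–I loses I⁻: pKₐ(HI) ≈ -10
PhCH₂–O(H)CH₃⁺ loses R'OH: pKₐ(R'OH₂⁺) ≈ -2.4
PhCH₂–OC(O)CF₃ loses CF₃COO⁻: pKₐ(CF₃COOH) ≈ 0.2
PhCH₂–NH₃⁺ loses NH₃: pKₐ(NH₄⁺) ≈ 9.2

PhCH₂–N₂⁺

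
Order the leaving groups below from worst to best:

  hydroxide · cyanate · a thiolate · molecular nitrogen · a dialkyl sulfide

hydroxide < a thiolate < cyanate < a dialkyl sulfide < molecular nitrogen

molecular nitrogen: no meaningful conjugate acid; N₂ departs as an exceptionally stable neutral molecule
a dialkyl sulfide: pKₐ(R'₂SH⁺) ≈ -7
cyanate: pKₐ(HOCN) ≈ 3.5 — resonance between N and O
a thiolate: pKₐ(RSH (a thiol)) ≈ 10.5 — moderately basic; rarely leaves without activation
hydroxide: pKₐ(H₂O) ≈ 15.7
Reversing gives the worst-to-best order requested.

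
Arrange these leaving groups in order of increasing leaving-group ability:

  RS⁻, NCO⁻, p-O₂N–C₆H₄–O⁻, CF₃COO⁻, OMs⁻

RS⁻ < p-O₂N–C₆H₄–O⁻ < NCO⁻ < CF₃COO⁻ < OMs⁻

Rank by basicity of the departing species: weakest base leaves most easily.
OMs⁻: pKₐ(CH₃SO₃H (MsOH)) ≈ -1.9
CF₃COO⁻: pKₐ(CF₃COOH) ≈ 0.2
NCO⁻: pKₐ(HOCN) ≈ 3.5
p-O₂N–C₆H₄–O⁻: pKₐ(p-nitrophenol) ≈ 7.2
RS⁻: pKₐ(RSH (a thiol)) ≈ 10.5
The question asks for worst first, so the sequence is read in increasing leaving-group ability.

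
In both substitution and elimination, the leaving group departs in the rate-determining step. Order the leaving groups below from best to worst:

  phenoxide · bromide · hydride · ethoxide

bromide > phenoxide > ethoxide > hydride

A good leaving group is a weak base: the lower the pKₐ of its conjugate acid, the more readily it departs.
bromide: pKₐ(HBr) ≈ -9
phenoxide: pKₐ(C₆H₅OH (phenol)) ≈ 10
ethoxide: pKₐ(CH₃CH₂OH) ≈ 16
hydride: pKₐ(H₂) ≈ 36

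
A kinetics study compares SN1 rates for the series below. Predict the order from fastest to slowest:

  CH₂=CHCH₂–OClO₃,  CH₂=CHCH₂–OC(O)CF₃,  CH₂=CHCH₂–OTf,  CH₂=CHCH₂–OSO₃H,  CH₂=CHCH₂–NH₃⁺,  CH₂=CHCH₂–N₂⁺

Identical carbon frameworks mean the comparison reduces to leaving-group quality.
The more stable X⁻ (or X) is on its own — i.e. the weaker a base it is — the better a leaving group it makes.
CH₂=CHCH₂–N₂⁺ loses N₂: no meaningful conjugate acid; N₂ departs as an exceptionally stable neutral molecule
CH₂=CHCH₂–OTf loses OTf⁻: pKₐ(CF₃SO₃H (triflic acid)) ≈ -14
CH₂=CHCH₂–OClO₃ loses ClO₄⁻: pKₐ(HClO₄) ≈ -10
CH₂=CHCH₂–OSO₃H loses HSO₄⁻: pKₐ(H₂SO₄) ≈ -3
CH₂=CHCH₂–OC(O)CF₃ loses CF₃COO⁻: pKₐ(CF₃COOH) ≈ 0.2
CH₂=CHCH₂–NH₃⁺ loses NH₃: pKₐ(NH₄⁺) ≈ 9.2

CH₂=CHCH₂–N₂⁺ > CH₂=CHCH₂–OTf > CH₂=CHCH₂–OClO₃ > CH₂=CHCH₂–OSO₃H > CH₂=CHCH₂–OC(O)CF₃ > CH₂=CHCH₂–NH₃⁺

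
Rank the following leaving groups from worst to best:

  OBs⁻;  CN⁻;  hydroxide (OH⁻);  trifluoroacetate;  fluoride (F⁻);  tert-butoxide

tert-butoxide < hydroxide (OH⁻) < CN⁻ < fluoride (F⁻) < trifluoroacetate < OBs⁻

OBs⁻: pKₐ(p-BrC₆H₄SO₃H) ≈ -2.8
trifluoroacetate: pKₐ(CF₃COOH) ≈ 0.2
fluoride (F⁻): pKₐ(HF) ≈ 3.2
CN⁻: pKₐ(HCN) ≈ 9.2
hydroxide (OH⁻): pKₐ(H₂O) ≈ 15.7
tert-butoxide: pKₐ(t-BuOH) ≈ 18
Listed from poorest to best leaving group as asked.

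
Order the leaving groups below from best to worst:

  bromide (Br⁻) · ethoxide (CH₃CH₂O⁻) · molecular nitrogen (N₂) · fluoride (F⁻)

Rank by basicity of the departing species: weakest base leaves most easily.
molecular nitrogen (N₂): no meaningful conjugate acid; N₂ departs as an exceptionally stable neutral molecule
bromide (Br⁻): pKₐ(HBr) ≈ -9
fluoride (F⁻): pKₐ(HF) ≈ 3.2
ethoxide (CH₃CH₂O⁻): pKₐ(CH₃CH₂OH) ≈ 16

molecular nitrogen (N₂) > bromide (Br⁻) > fluoride (F⁻) > ethoxide (CH₃CH₂O⁻)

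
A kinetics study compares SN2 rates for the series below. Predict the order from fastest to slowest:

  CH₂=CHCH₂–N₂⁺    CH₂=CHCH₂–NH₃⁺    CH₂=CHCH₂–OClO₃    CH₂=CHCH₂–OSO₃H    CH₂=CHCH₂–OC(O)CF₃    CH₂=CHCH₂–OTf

CH₂=CHCH₂–N₂⁺ > CH₂=CHCH₂–OTf > CH₂=CHCH₂–OClO₃ > CH₂=CHCH₂–OSO₃H > CH₂=CHCH₂–OC(O)CF₃ > CH₂=CHCH₂–NH₃⁺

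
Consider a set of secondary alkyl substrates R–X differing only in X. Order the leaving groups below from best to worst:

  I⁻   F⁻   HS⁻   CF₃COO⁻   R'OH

Rank by basicity of the departing species: weakest base leaves most easily.
I⁻: pKₐ(HI) ≈ -10
R'OH: pKₐ(R'OH₂⁺) ≈ -2.4
CF₃COO⁻: pKₐ(CF₃COOH) ≈ 0.2
F⁻: pKₐ(HF) ≈ 3.2
HS⁻: pKₐ(H₂S) ≈ 7

I⁻ > R'OH > CF₃COO⁻ > F⁻ > HS⁻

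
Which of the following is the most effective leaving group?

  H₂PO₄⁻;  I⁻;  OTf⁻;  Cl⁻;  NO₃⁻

OTf⁻: pKₐ(CF₃SO₃H (triflic acid)) ≈ -14
I⁻: pKₐ(HI) ≈ -10
Cl⁻: pKₐ(HCl) ≈ -7
NO₃⁻: pKₐ(HNO₃) ≈ -1.3
H₂PO₄⁻: pKₐ(H₃PO₄) ≈ 2.1

OTf⁻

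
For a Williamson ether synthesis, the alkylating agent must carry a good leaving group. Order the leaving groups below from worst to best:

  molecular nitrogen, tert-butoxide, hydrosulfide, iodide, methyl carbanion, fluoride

molecular nitrogen: no meaningful conjugate acid; N₂ departs as an exceptionally stable neutral molecule
iodide: pKₐ(HI) ≈ -10
fluoride: pKₐ(HF) ≈ 3.2
hydrosulfide: pKₐ(H₂S) ≈ 7
tert-butoxide: pKₐ(t-BuOH) ≈ 18
methyl carbanion: pKₐ(CH₄) ≈ 48
Reversing gives the worst-to-best order requested.

methyl carbanion < tert-butoxide < hydrosulfide < fluoride < iodide < molecular nitrogen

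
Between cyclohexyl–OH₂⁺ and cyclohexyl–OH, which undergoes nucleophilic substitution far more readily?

From cyclohexyl–OH the departing group would be OH⁻ (pKₐ(H₂O) ≈ 15.7). Strong base; essentially never leaves without prior activation.
From cyclohexyl–OH₂⁺ the leaving group is H₂O (pKₐ(H₃O⁺) ≈ -1.7). Neutral; leaves from a protonated alcohol (R–OH₂⁺).
(In practice cyclohexyl–OH₂⁺ is made from cyclohexyl–OH by protonation with strong acid, converting the leaving group from hydroxide to neutral water.)

cyclohexyl–OH₂⁺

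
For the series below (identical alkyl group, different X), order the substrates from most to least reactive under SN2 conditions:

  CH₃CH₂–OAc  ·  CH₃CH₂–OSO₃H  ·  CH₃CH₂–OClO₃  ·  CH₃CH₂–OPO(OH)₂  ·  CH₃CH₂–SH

Same R in every case — rank the leaving groups.
Rank by basicity of the departing species: weakest base leaves most easily.
CH₃CH₂–OClO₃ loses ClO₄⁻: pKₐ(HClO₄) ≈ -10
CH₃CH₂–OSO₃H loses HSO₄⁻: pKₐ(H₂SO₄) ≈ -3
CH₃CH₂–OPO(OH)₂ loses H₂PO₄⁻: pKₐ(H₃PO₄) ≈ 2.1
CH₃CH₂–OAc loses AcO⁻: pKₐ(CH₃COOH) ≈ 4.8
CH₃CH₂–SH loses HS⁻: pKₐ(H₂S) ≈ 7

CH₃CH₂–OClO₃ > CH₃CH₂–OSO₃H > CH₃CH₂–OPO(OH)₂ > CH₃CH₂–OAc > CH₃CH₂–SH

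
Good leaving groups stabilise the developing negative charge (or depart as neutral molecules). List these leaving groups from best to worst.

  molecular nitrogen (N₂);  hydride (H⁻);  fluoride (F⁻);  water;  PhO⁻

molecular nitrogen (N₂) > water > fluoride (F⁻) > PhO⁻ > hydride (H⁻)

Rank by basicity of the departing species: weakest base leaves most easily.
molecular nitrogen (N₂): no meaningful conjugate acid; N₂ departs as an exceptionally stable neutral molecule
water: pKₐ(H₃O⁺) ≈ -1.7
fluoride (F⁻): pKₐ(HF) ≈ 3.2
PhO⁻: pKₐ(C₆H₅OH (phenol)) ≈ 10
hydride (H⁻): pKₐ(H₂) ≈ 36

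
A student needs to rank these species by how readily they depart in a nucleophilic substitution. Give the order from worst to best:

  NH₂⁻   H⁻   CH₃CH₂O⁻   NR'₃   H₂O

H₂O: pKₐ(H₃O⁺) ≈ -1.7
NR'₃: pKₐ(R'₃NH⁺) ≈ 10.7
CH₃CH₂O⁻: pKₐ(CH₃CH₂OH) ≈ 16
H⁻: pKₐ(H₂) ≈ 36 — extremely strong base; leaves only in special hydride-transfer contexts
NH₂⁻: pKₐ(NH₃) ≈ 38 — extremely strong base; never a leaving group
The question asks for worst first, so the sequence is read in increasing leaving-group ability.

NH₂⁻ < H⁻ < CH₃CH₂O⁻ < NR'₃ < H₂O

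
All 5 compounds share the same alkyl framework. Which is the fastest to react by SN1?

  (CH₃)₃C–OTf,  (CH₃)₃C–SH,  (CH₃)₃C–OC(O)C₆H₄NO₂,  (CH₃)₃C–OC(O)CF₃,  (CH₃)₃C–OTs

The skeletons are identical, so relative rate is governed entirely by leaving-group ability.
Leaving-group ability tracks the stability of the departed species; conjugate-acid pKₐ is the usual yardstick (lower pKₐ → better LG).
(CH₃)₃C–OTf loses OTf⁻: pKₐ(CF₃SO₃H (triflic acid)) ≈ -14
(CH₃)₃C–OTs loses OTs⁻: pKₐ(p-CH₃C₆H₄SO₃H (TsOH)) ≈ -2.8
(CH₃)₃C–OC(O)CF₃ loses CF₃COO⁻: pKₐ(CF₃COOH) ≈ 0.2
(CH₃)₃C–OC(O)C₆H₄NO₂ loses p-O₂N–C₆H₄–COO⁻: pKₐ(p-nitrobenzoic acid) ≈ 3.4
(CH₃)₃C–SH loses HS⁻: pKₐ(H₂S) ≈ 7

(CH₃)₃C–OTf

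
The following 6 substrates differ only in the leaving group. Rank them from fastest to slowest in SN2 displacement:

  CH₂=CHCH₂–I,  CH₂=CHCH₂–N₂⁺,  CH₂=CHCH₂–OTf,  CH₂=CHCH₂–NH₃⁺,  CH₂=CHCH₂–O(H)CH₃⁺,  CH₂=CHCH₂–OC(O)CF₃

Same R in every case — rank the leaving groups.
A good leaving group is a weak base: the lower the pKₐ of its conjugate acid, the more readily it departs.
CH₂=CHCH₂–N₂⁺ loses N₂: no meaningful conjugate acid; N₂ departs as an exceptionally stable neutral molecule
CH₂=CHCH₂–OTf loses OTf⁻: pKₐ(CF₃SO₃H (triflic acid)) ≈ -14
CH₂=CHCH₂–I loses I⁻: pKₐ(HI) ≈ -10
CH₂=CHCH₂–O(H)CH₃⁺ loses R'OH: pKₐ(R'OH₂⁺) ≈ -2.4
CH₂=CHCH₂–OC(O)CF₃ loses CF₃COO⁻: pKₐ(CF₃COOH) ≈ 0.2
CH₂=CHCH₂–NH₃⁺ loses NH₃: pKₐ(NH₄⁺) ≈ 9.2

CH₂=CHCH₂–N₂⁺ > CH₂=CHCH₂–OTf > CH₂=CHCH₂–I > CH₂=CHCH₂–O(H)CH₃⁺ > CH₂=CHCH₂–OC(O)CF₃ > CH₂=CHCH₂–NH₃⁺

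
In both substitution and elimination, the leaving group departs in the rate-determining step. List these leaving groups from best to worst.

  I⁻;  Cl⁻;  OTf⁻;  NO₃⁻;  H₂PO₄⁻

OTf⁻: pKₐ(CF₃SO₃H (triflic acid)) ≈ -14
I⁻: pKₐ(HI) ≈ -10
Cl⁻: pKₐ(HCl) ≈ -7 — moderately weak base
NO₃⁻: pKₐ(HNO₃) ≈ -1.3 — resonance-delocalised over three oxygens
H₂PO₄⁻: pKₐ(H₃PO₄) ≈ 2.1 — moderate base; biological leaving group after further activation

OTf⁻ > I⁻ > Cl⁻ > NO₃⁻ > H₂PO₄⁻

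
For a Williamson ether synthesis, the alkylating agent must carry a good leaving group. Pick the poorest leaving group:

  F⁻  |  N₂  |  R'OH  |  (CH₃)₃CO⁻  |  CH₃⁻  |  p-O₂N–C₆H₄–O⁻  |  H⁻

CH₃⁻

N₂: no meaningful conjugate acid; N₂ departs as an exceptionally stable neutral molecule
R'OH: pKₐ(R'OH₂⁺) ≈ -2.4
F⁻: pKₐ(HF) ≈ 3.2
p-O₂N–C₆H₄–O⁻: pKₐ(p-nitrophenol) ≈ 7.2
(CH₃)₃CO⁻: pKₐ(t-BuOH) ≈ 18
H⁻: pKₐ(H₂) ≈ 36
CH₃⁻: pKₐ(CH₄) ≈ 48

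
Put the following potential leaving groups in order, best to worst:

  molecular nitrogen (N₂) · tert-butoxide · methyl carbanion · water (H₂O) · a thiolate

molecular nitrogen (N₂) > water (H₂O) > a thiolate > tert-butoxide > methyl carbanion

Leaving-group ability tracks the stability of the departed species; conjugate-acid pKₐ is the usual yardstick (lower pKₐ → better LG).
molecular nitrogen (N₂): no meaningful conjugate acid; N₂ departs as an exceptionally stable neutral molecule
water (H₂O): pKₐ(H₃O⁺) ≈ -1.7
a thiolate: pKₐ(RSH (a thiol)) ≈ 10.5
tert-butoxide: pKₐ(t-BuOH) ≈ 18
methyl carbanion: pKₐ(CH₄) ≈ 48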